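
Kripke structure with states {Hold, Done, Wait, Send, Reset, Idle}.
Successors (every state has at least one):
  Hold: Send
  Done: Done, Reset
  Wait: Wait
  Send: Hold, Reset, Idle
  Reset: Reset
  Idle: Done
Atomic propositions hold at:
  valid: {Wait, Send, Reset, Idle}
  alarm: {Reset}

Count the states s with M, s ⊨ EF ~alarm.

5

Sat(~alarm) = {Hold, Done, Wait, Send, Idle}
EF ~alarm: least fixpoint, start Z0 = {Hold, Done, Wait, Send, Idle}, add states with some successor in Z. Already a fixed point.
Sat(EF ~alarm) = {Hold, Done, Wait, Send, Idle}
|Sat(EF ~alarm)| = |{Hold, Done, Wait, Send, Idle}| = 5.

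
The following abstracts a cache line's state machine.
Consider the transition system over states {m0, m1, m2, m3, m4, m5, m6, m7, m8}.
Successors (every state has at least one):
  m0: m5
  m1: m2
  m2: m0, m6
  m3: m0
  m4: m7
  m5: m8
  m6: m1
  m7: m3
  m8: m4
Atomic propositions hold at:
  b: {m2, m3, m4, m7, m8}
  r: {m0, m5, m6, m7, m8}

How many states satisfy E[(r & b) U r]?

5

Sat(r & b) = {m7, m8}
E[(r & b) U r]: least fixpoint, start Z0 = Sat(r) = {m0, m5, m6, m7, m8}, add states in Sat(r & b) with some successor in Z. Already a fixed point.
Sat(E[(r & b) U r]) = {m0, m5, m6, m7, m8}
|Sat(E[(r & b) U r])| = |{m0, m5, m6, m7, m8}| = 5.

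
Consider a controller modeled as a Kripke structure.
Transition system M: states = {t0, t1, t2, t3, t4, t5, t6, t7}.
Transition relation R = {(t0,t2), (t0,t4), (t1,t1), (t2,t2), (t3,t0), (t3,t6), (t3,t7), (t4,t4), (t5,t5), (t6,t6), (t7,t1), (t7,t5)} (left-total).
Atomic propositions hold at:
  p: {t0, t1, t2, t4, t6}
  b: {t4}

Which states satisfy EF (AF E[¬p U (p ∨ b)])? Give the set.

Sat(¬p) = {t3, t5, t7}
Sat(p ∨ b) = {t0, t1, t2, t4, t6}
E[¬p U (p ∨ b)]: least fixpoint, start Z0 = Sat((p ∨ b)) = {t0, t1, t2, t4, t6}, add states in Sat(¬p) with some successor in Z. Z1 = {t0, t1, t2, t3, t4, t6, t7}; fixed.
Sat(E[¬p U (p ∨ b)]) = {t0, t1, t2, t3, t4, t6, t7}
AF E[¬p U (p ∨ b)]: least fixpoint, start Z0 = {t0, t1, t2, t3, t4, t6, t7}, add states with every successor in Z. Already a fixed point.
Sat(AF E[¬p U (p ∨ b)]) = {t0, t1, t2, t3, t4, t6, t7}
EF (AF E[¬p U (p ∨ b)]): least fixpoint, start Z0 = {t0, t1, t2, t3, t4, t6, t7}, add states with some successor in Z. Already a fixed point.
Sat(EF (AF E[¬p U (p ∨ b)])) = {t0, t1, t2, t3, t4, t6, t7}

{t0, t1, t2, t3, t4, t6, t7}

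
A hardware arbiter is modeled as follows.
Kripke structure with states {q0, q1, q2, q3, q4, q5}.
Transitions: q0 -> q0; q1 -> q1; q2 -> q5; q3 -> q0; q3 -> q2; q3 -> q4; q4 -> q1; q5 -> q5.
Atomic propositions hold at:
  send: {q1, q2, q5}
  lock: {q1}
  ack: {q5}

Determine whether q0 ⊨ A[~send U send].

Sat(~send) = {q0, q3, q4}
A[~send U send]: least fixpoint, start Z0 = Sat(send) = {q1, q2, q5}, add states in Sat(~send) with every successor in Z. Z1 = {q1, q2, q4, q5}; fixed.
Sat(A[~send U send]) = {q1, q2, q4, q5}
q0 ∉ Sat(A[~send U send]) = {q1, q2, q4, q5}, so the formula does not hold at q0.

No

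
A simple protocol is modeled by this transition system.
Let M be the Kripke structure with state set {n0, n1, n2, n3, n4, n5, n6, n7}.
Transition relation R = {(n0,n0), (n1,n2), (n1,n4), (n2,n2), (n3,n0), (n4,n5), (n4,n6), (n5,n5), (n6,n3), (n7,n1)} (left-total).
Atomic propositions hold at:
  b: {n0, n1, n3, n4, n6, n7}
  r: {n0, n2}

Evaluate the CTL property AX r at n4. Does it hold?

Sat(AX r) = {s : every successor in {n0, n2}} = {n0, n2, n3}
n4 ∉ Sat(AX r) = {n0, n2, n3}, so the formula does not hold at n4.

No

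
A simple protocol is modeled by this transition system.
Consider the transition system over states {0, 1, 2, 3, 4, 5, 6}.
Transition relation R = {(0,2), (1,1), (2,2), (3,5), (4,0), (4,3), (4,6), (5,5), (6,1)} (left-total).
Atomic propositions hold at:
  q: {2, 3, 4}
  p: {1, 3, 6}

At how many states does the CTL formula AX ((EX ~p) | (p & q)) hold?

4

Sat(~p) = {0, 2, 4, 5}
Sat(EX ~p) = {s : some successor in {0, 2, 4, 5}} = {0, 2, 3, 4, 5}
Sat(p & q) = {3}
Sat((EX ~p) | (p & q)) = {0, 2, 3, 4, 5}
Sat(AX ((EX ~p) | (p & q))) = {s : every successor in {0, 2, 3, 4, 5}} = {0, 2, 3, 5}
|Sat(AX ((EX ~p) | (p & q)))| = |{0, 2, 3, 5}| = 4.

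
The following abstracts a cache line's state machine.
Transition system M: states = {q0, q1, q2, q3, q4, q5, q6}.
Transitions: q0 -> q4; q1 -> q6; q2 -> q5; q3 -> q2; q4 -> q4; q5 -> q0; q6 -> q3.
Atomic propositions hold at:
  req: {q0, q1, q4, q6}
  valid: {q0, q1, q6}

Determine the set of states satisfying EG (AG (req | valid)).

{q0, q4}

Sat(req | valid) = {q0, q1, q4, q6}
AG (req | valid): greatest fixpoint, start Z0 = {q0, q1, q4, q6}, keep only states in Sat with every successor in Z. Z1 = {q0, q1, q4}; Z2 = {q0, q4}; fixed.
Sat(AG (req | valid)) = {q0, q4}
EG (AG (req | valid)): greatest fixpoint, start Z0 = {q0, q4}, keep only states in Sat with some successor in Z. Already a fixed point.
Sat(EG (AG (req | valid))) = {q0, q4}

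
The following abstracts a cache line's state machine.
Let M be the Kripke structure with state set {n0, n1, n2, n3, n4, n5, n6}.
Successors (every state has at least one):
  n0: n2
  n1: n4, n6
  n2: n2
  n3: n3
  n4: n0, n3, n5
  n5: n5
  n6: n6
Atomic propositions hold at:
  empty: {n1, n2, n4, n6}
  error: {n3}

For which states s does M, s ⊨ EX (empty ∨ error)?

{n0, n1, n2, n3, n4, n6}

Sat(empty ∨ error) = {n1, n2, n3, n4, n6}
Sat(EX (empty ∨ error)) = {s : some successor in {n1, n2, n3, n4, n6}} = {n0, n1, n2, n3, n4, n6}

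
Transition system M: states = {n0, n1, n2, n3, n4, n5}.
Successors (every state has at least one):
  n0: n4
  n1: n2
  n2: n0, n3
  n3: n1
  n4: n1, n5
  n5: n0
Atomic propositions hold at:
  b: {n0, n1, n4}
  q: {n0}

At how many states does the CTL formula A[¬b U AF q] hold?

2

Sat(¬b) = {n2, n3, n5}
AF q: least fixpoint, start Z0 = {n0}, add states with every successor in Z. Z1 = {n0, n5}; fixed.
Sat(AF q) = {n0, n5}
A[¬b U AF q]: least fixpoint, start Z0 = Sat(AF q) = {n0, n5}, add states in Sat(¬b) with every successor in Z. Already a fixed point.
Sat(A[¬b U AF q]) = {n0, n5}
|Sat(A[¬b U AF q])| = |{n0, n5}| = 2.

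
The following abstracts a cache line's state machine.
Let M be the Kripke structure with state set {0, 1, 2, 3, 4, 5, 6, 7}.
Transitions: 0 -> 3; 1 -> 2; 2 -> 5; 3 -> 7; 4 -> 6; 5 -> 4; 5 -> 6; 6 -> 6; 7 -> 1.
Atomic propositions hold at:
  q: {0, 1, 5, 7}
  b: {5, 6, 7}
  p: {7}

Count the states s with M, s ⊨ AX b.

4

Sat(AX b) = {s : every successor in {5, 6, 7}} = {2, 3, 4, 6}
|Sat(AX b)| = |{2, 3, 4, 6}| = 4.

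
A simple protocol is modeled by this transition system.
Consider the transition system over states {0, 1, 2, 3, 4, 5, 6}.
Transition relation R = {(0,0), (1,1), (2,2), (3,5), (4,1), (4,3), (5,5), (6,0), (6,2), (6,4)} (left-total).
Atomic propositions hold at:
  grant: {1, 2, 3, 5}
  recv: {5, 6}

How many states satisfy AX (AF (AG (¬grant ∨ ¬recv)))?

Sat(¬grant) = {0, 4, 6}
Sat(¬recv) = {0, 1, 2, 3, 4}
Sat(¬grant ∨ ¬recv) = {0, 1, 2, 3, 4, 6}
AG (¬grant ∨ ¬recv): greatest fixpoint, start Z0 = {0, 1, 2, 3, 4, 6}, keep only states in Sat with every successor in Z. Z1 = {0, 1, 2, 4, 6}; Z2 = {0, 1, 2, 6}; Z3 = {0, 1, 2}; fixed.
Sat(AG (¬grant ∨ ¬recv)) = {0, 1, 2}
AF (AG (¬grant ∨ ¬recv)): least fixpoint, start Z0 = {0, 1, 2}, add states with every successor in Z. Already a fixed point.
Sat(AF (AG (¬grant ∨ ¬recv))) = {0, 1, 2}
Sat(AX (AF (AG (¬grant ∨ ¬recv)))) = {s : every successor in {0, 1, 2}} = {0, 1, 2}
|Sat(AX (AF (AG (¬grant ∨ ¬recv))))| = |{0, 1, 2}| = 3.

3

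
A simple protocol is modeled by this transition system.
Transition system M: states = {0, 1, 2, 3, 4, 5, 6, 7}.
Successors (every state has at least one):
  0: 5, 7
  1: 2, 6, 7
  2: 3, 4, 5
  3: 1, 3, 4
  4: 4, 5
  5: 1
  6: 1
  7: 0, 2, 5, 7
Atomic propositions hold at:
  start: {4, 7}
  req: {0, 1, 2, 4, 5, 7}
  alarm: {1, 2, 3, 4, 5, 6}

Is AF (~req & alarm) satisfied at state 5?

No

Sat(~req) = {3, 6}
Sat(~req & alarm) = {3, 6}
AF (~req & alarm): least fixpoint, start Z0 = {3, 6}, add states with every successor in Z. Already a fixed point.
Sat(AF (~req & alarm)) = {3, 6}
5 ∉ Sat(AF (~req & alarm)) = {3, 6}, so the formula does not hold at 5.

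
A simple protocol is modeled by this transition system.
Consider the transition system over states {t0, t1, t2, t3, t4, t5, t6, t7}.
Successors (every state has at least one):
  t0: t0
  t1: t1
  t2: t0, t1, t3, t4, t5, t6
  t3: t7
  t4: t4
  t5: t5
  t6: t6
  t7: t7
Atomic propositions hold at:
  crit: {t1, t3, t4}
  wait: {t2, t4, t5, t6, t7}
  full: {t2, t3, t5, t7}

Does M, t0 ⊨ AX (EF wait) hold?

No

EF wait: least fixpoint, start Z0 = {t2, t4, t5, t6, t7}, add states with some successor in Z. Z1 = {t2, t3, t4, t5, t6, t7}; fixed.
Sat(EF wait) = {t2, t3, t4, t5, t6, t7}
Sat(AX (EF wait)) = {s : every successor in {t2, t3, t4, t5, t6, t7}} = {t3, t4, t5, t6, t7}
t0 ∉ Sat(AX (EF wait)) = {t3, t4, t5, t6, t7}, so the formula does not hold at t0.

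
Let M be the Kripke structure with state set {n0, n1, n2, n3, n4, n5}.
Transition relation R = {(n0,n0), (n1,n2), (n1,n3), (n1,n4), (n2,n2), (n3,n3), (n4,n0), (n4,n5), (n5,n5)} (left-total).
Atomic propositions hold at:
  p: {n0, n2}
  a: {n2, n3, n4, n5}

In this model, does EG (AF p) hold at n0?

Yes

AF p: least fixpoint, start Z0 = {n0, n2}, add states with every successor in Z. Already a fixed point.
Sat(AF p) = {n0, n2}
EG (AF p): greatest fixpoint, start Z0 = {n0, n2}, keep only states in Sat with some successor in Z. Already a fixed point.
Sat(EG (AF p)) = {n0, n2}
n0 ∈ Sat(EG (AF p)) = {n0, n2}, so the formula holds at n0.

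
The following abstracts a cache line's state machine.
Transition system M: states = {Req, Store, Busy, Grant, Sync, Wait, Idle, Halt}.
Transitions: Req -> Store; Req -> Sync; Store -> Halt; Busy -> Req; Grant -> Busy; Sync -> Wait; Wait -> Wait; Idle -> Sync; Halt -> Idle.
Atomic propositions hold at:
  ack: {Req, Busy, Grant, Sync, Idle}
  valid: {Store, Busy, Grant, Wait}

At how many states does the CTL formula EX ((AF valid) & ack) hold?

5

AF valid: least fixpoint, start Z0 = {Store, Busy, Grant, Wait}, add states with every successor in Z. Z1 = {Store, Busy, Grant, Sync, Wait}; Z2 = {Req, Store, Busy, Grant, Sync, Wait, Idle}; Z3 = {Req, Store, Busy, Grant, Sync, Wait, Idle, Halt}; fixed.
Sat(AF valid) = {Req, Store, Busy, Grant, Sync, Wait, Idle, Halt}
Sat((AF valid) & ack) = {Req, Busy, Grant, Sync, Idle}
Sat(EX ((AF valid) & ack)) = {s : some successor in {Req, Busy, Grant, Sync, Idle}} = {Req, Busy, Grant, Idle, Halt}
|Sat(EX ((AF valid) & ack))| = |{Req, Busy, Grant, Idle, Halt}| = 5.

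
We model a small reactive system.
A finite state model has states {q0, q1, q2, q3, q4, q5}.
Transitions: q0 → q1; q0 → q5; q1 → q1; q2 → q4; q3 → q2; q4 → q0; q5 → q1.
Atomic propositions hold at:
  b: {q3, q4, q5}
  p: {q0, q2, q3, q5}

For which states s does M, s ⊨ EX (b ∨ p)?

{q0, q2, q3, q4}

Sat(b ∨ p) = {q0, q2, q3, q4, q5}
Sat(EX (b ∨ p)) = {s : some successor in {q0, q2, q3, q4, q5}} = {q0, q2, q3, q4}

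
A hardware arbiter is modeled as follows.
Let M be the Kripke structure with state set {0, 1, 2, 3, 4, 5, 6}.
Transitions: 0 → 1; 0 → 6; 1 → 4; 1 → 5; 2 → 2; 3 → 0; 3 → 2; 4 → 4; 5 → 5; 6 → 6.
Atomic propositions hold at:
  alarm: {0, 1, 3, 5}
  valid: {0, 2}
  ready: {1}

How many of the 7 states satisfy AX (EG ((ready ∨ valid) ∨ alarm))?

Sat(ready ∨ valid) = {0, 1, 2}
Sat((ready ∨ valid) ∨ alarm) = {0, 1, 2, 3, 5}
EG ((ready ∨ valid) ∨ alarm): greatest fixpoint, start Z0 = {0, 1, 2, 3, 5}, keep only states in Sat with some successor in Z. Already a fixed point.
Sat(EG ((ready ∨ valid) ∨ alarm)) = {0, 1, 2, 3, 5}
Sat(AX (EG ((ready ∨ valid) ∨ alarm))) = {s : every successor in {0, 1, 2, 3, 5}} = {2, 3, 5}
|Sat(AX (EG ((ready ∨ valid) ∨ alarm)))| = |{2, 3, 5}| = 3.

3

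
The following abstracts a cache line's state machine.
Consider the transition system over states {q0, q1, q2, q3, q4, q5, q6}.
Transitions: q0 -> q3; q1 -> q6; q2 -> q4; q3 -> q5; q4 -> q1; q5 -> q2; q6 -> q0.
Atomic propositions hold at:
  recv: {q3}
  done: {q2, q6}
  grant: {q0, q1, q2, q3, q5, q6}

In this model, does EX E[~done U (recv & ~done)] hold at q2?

Sat(~done) = {q0, q1, q3, q4, q5}
Sat(recv & ~done) = {q3}
E[~done U (recv & ~done)]: least fixpoint, start Z0 = Sat((recv & ~done)) = {q3}, add states in Sat(~done) with some successor in Z. Z1 = {q0, q3}; fixed.
Sat(E[~done U (recv & ~done)]) = {q0, q3}
Sat(EX E[~done U (recv & ~done)]) = {s : some successor in {q0, q3}} = {q0, q6}
q2 ∉ Sat(EX E[~done U (recv & ~done)]) = {q0, q6}, so the formula does not hold at q2.

No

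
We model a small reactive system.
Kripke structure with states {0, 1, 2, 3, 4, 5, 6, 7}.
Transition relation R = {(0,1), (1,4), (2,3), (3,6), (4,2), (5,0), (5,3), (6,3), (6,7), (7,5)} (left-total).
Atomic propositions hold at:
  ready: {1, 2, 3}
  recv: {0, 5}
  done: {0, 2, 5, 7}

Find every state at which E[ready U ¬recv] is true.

Sat(¬recv) = {1, 2, 3, 4, 6, 7}
E[ready U ¬recv]: least fixpoint, start Z0 = Sat(¬recv) = {1, 2, 3, 4, 6, 7}, add states in Sat(ready) with some successor in Z. Already a fixed point.
Sat(E[ready U ¬recv]) = {1, 2, 3, 4, 6, 7}

{1, 2, 3, 4, 6, 7}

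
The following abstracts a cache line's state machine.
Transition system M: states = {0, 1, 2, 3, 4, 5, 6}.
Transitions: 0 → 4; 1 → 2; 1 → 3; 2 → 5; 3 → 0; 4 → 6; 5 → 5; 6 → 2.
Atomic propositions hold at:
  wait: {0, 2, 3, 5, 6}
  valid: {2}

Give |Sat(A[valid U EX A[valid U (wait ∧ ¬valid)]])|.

6

Sat(¬valid) = {0, 1, 3, 4, 5, 6}
Sat(wait ∧ ¬valid) = {0, 3, 5, 6}
A[valid U (wait ∧ ¬valid)]: least fixpoint, start Z0 = Sat((wait ∧ ¬valid)) = {0, 3, 5, 6}, add states in Sat(valid) with every successor in Z. Z1 = {0, 2, 3, 5, 6}; fixed.
Sat(A[valid U (wait ∧ ¬valid)]) = {0, 2, 3, 5, 6}
Sat(EX A[valid U (wait ∧ ¬valid)]) = {s : some successor in {0, 2, 3, 5, 6}} = {1, 2, 3, 4, 5, 6}
A[valid U EX A[valid U (wait ∧ ¬valid)]]: least fixpoint, start Z0 = Sat(EX A[valid U (wait ∧ ¬valid)]) = {1, 2, 3, 4, 5, 6}, add states in Sat(valid) with every successor in Z. Already a fixed point.
Sat(A[valid U EX A[valid U (wait ∧ ¬valid)]]) = {1, 2, 3, 4, 5, 6}
|Sat(A[valid U EX A[valid U (wait ∧ ¬valid)]])| = |{1, 2, 3, 4, 5, 6}| = 6.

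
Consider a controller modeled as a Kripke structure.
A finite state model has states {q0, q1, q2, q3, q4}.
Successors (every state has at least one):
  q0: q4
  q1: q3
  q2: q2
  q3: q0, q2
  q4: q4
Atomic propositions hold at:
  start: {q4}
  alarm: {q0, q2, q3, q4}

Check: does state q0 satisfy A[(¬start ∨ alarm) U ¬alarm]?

Sat(¬start) = {q0, q1, q2, q3}
Sat(¬start ∨ alarm) = {q0, q1, q2, q3, q4}
Sat(¬alarm) = {q1}
A[(¬start ∨ alarm) U ¬alarm]: least fixpoint, start Z0 = Sat(¬alarm) = {q1}, add states in Sat(¬start ∨ alarm) with every successor in Z. Already a fixed point.
Sat(A[(¬start ∨ alarm) U ¬alarm]) = {q1}
q0 ∉ Sat(A[(¬start ∨ alarm) U ¬alarm]) = {q1}, so the formula does not hold at q0.

No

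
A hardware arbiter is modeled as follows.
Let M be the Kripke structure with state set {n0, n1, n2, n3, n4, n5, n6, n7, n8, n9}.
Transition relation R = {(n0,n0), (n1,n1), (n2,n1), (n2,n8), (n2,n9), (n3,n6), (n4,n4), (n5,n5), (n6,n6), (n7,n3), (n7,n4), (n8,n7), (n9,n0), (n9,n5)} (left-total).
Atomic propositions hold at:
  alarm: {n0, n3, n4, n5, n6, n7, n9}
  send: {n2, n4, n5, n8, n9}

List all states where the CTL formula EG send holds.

EG send: greatest fixpoint, start Z0 = {n2, n4, n5, n8, n9}, keep only states in Sat with some successor in Z. Z1 = {n2, n4, n5, n9}; fixed.
Sat(EG send) = {n2, n4, n5, n9}

{n2, n4, n5, n9}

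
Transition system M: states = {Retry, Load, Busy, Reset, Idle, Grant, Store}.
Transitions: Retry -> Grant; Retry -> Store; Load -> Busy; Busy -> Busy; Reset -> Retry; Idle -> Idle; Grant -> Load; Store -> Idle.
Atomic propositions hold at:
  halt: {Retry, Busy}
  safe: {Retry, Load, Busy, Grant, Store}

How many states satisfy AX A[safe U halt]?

4

A[safe U halt]: least fixpoint, start Z0 = Sat(halt) = {Retry, Busy}, add states in Sat(safe) with every successor in Z. Z1 = {Retry, Load, Busy}; Z2 = {Retry, Load, Busy, Grant}; fixed.
Sat(A[safe U halt]) = {Retry, Load, Busy, Grant}
Sat(AX A[safe U halt]) = {s : every successor in {Retry, Load, Busy, Grant}} = {Load, Busy, Reset, Grant}
|Sat(AX A[safe U halt])| = |{Load, Busy, Reset, Grant}| = 4.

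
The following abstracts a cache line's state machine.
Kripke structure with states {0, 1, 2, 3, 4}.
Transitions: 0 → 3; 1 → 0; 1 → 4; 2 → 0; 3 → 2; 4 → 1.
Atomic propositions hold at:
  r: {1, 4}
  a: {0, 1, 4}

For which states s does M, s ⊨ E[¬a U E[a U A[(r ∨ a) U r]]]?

{1, 4}

Sat(¬a) = {2, 3}
Sat(r ∨ a) = {0, 1, 4}
A[(r ∨ a) U r]: least fixpoint, start Z0 = Sat(r) = {1, 4}, add states in Sat(r ∨ a) with every successor in Z. Already a fixed point.
Sat(A[(r ∨ a) U r]) = {1, 4}
E[a U A[(r ∨ a) U r]]: least fixpoint, start Z0 = Sat(A[(r ∨ a) U r]) = {1, 4}, add states in Sat(a) with some successor in Z. Already a fixed point.
Sat(E[a U A[(r ∨ a) U r]]) = {1, 4}
E[¬a U E[a U A[(r ∨ a) U r]]]: least fixpoint, start Z0 = Sat(E[a U A[(r ∨ a) U r]]) = {1, 4}, add states in Sat(¬a) with some successor in Z. Already a fixed point.
Sat(E[¬a U E[a U A[(r ∨ a) U r]]]) = {1, 4}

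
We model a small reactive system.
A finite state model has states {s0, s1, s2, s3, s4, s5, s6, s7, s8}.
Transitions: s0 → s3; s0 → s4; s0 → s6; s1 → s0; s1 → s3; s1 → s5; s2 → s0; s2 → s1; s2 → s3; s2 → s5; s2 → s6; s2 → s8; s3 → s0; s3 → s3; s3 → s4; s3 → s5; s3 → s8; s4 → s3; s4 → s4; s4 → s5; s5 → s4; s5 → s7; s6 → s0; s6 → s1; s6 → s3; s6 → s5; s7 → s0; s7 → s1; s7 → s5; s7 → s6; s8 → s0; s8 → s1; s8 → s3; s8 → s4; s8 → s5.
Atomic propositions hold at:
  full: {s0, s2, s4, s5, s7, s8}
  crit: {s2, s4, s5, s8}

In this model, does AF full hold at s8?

Yes

AF full: least fixpoint, start Z0 = {s0, s2, s4, s5, s7, s8}, add states with every successor in Z. Already a fixed point.
Sat(AF full) = {s0, s2, s4, s5, s7, s8}
s8 ∈ Sat(AF full) = {s0, s2, s4, s5, s7, s8}, so the formula holds at s8.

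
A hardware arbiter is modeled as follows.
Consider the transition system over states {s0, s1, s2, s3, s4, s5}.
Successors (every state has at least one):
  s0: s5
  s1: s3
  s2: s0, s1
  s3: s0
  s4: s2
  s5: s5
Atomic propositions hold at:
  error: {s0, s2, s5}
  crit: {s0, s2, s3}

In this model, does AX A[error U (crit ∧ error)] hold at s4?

Sat(crit ∧ error) = {s0, s2}
A[error U (crit ∧ error)]: least fixpoint, start Z0 = Sat((crit ∧ error)) = {s0, s2}, add states in Sat(error) with every successor in Z. Already a fixed point.
Sat(A[error U (crit ∧ error)]) = {s0, s2}
Sat(AX A[error U (crit ∧ error)]) = {s : every successor in {s0, s2}} = {s3, s4}
s4 ∈ Sat(AX A[error U (crit ∧ error)]) = {s3, s4}, so the formula holds at s4.

Yes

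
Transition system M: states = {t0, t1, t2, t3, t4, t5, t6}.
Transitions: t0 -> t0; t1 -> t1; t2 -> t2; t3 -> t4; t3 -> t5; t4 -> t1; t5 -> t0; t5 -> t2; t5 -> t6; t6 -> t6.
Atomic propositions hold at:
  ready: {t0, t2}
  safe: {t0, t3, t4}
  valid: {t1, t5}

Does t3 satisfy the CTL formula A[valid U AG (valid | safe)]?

No

Sat(valid | safe) = {t0, t1, t3, t4, t5}
AG (valid | safe): greatest fixpoint, start Z0 = {t0, t1, t3, t4, t5}, keep only states in Sat with every successor in Z. Z1 = {t0, t1, t3, t4}; Z2 = {t0, t1, t4}; fixed.
Sat(AG (valid | safe)) = {t0, t1, t4}
A[valid U AG (valid | safe)]: least fixpoint, start Z0 = Sat(AG (valid | safe)) = {t0, t1, t4}, add states in Sat(valid) with every successor in Z. Already a fixed point.
Sat(A[valid U AG (valid | safe)]) = {t0, t1, t4}
t3 ∉ Sat(A[valid U AG (valid | safe)]) = {t0, t1, t4}, so the formula does not hold at t3.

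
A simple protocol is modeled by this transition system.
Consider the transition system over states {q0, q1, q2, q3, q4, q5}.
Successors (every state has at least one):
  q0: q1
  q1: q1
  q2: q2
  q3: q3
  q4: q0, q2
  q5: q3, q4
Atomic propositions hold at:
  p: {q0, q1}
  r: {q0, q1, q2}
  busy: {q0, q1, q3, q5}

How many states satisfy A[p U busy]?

A[p U busy]: least fixpoint, start Z0 = Sat(busy) = {q0, q1, q3, q5}, add states in Sat(p) with every successor in Z. Already a fixed point.
Sat(A[p U busy]) = {q0, q1, q3, q5}
|Sat(A[p U busy])| = |{q0, q1, q3, q5}| = 4.

4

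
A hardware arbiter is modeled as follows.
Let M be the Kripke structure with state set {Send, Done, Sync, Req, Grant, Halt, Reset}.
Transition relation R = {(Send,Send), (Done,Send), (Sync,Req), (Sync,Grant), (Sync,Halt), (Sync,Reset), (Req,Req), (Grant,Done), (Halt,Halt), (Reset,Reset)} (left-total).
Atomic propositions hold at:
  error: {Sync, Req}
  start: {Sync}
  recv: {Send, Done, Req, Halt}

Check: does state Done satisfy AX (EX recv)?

Yes

Sat(EX recv) = {s : some successor in {Send, Done, Req, Halt}} = {Send, Done, Sync, Req, Grant, Halt}
Sat(AX (EX recv)) = {s : every successor in {Send, Done, Sync, Req, Grant, Halt}} = {Send, Done, Req, Grant, Halt}
Done ∈ Sat(AX (EX recv)) = {Send, Done, Req, Grant, Halt}, so the formula holds at Done.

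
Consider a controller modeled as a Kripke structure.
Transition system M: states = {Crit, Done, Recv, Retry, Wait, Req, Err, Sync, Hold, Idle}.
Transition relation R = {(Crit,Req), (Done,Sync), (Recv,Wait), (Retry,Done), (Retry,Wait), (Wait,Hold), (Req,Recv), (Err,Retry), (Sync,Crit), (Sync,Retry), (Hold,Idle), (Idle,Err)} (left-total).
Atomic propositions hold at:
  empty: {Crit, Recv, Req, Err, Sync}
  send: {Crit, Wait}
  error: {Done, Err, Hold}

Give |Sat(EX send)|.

3

Sat(EX send) = {s : some successor in {Crit, Wait}} = {Recv, Retry, Sync}
|Sat(EX send)| = |{Recv, Retry, Sync}| = 3.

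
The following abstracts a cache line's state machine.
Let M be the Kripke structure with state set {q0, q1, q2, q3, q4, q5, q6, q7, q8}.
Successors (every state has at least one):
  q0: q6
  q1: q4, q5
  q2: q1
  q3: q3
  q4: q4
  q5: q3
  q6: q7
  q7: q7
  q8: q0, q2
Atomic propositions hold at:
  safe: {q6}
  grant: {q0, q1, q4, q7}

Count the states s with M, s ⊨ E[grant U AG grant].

AG grant: greatest fixpoint, start Z0 = {q0, q1, q4, q7}, keep only states in Sat with every successor in Z. Z1 = {q4, q7}; fixed.
Sat(AG grant) = {q4, q7}
E[grant U AG grant]: least fixpoint, start Z0 = Sat(AG grant) = {q4, q7}, add states in Sat(grant) with some successor in Z. Z1 = {q1, q4, q7}; fixed.
Sat(E[grant U AG grant]) = {q1, q4, q7}
|Sat(E[grant U AG grant])| = |{q1, q4, q7}| = 3.

3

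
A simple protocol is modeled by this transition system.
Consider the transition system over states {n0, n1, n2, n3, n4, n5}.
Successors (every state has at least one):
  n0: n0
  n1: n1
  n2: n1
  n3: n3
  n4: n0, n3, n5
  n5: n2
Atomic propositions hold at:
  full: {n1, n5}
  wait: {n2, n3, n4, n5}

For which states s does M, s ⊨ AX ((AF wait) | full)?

{n1, n2, n3, n5}

AF wait: least fixpoint, start Z0 = {n2, n3, n4, n5}, add states with every successor in Z. Already a fixed point.
Sat(AF wait) = {n2, n3, n4, n5}
Sat((AF wait) | full) = {n1, n2, n3, n4, n5}
Sat(AX ((AF wait) | full)) = {s : every successor in {n1, n2, n3, n4, n5}} = {n1, n2, n3, n5}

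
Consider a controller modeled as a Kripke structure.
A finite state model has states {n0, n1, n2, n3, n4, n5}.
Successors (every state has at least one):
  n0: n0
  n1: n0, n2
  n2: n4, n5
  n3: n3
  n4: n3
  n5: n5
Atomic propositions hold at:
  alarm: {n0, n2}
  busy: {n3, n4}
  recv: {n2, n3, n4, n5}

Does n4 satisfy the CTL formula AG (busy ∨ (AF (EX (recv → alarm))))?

Sat(recv → alarm) = {n0, n1, n2}
Sat(EX (recv → alarm)) = {s : some successor in {n0, n1, n2}} = {n0, n1}
AF (EX (recv → alarm)): least fixpoint, start Z0 = {n0, n1}, add states with every successor in Z. Already a fixed point.
Sat(AF (EX (recv → alarm))) = {n0, n1}
Sat(busy ∨ (AF (EX (recv → alarm)))) = {n0, n1, n3, n4}
AG (busy ∨ (AF (EX (recv → alarm)))): greatest fixpoint, start Z0 = {n0, n1, n3, n4}, keep only states in Sat with every successor in Z. Z1 = {n0, n3, n4}; fixed.
Sat(AG (busy ∨ (AF (EX (recv → alarm))))) = {n0, n3, n4}
n4 ∈ Sat(AG (busy ∨ (AF (EX (recv → alarm))))) = {n0, n3, n4}, so the formula holds at n4.

Yes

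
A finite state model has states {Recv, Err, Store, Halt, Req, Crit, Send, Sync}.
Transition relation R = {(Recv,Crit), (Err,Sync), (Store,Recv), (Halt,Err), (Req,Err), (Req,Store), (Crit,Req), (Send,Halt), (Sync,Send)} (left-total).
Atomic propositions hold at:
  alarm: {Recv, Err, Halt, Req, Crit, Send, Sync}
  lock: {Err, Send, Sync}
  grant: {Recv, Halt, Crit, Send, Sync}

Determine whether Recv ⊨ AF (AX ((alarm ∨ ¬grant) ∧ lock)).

No

Sat(¬grant) = {Err, Store, Req}
Sat(alarm ∨ ¬grant) = {Recv, Err, Store, Halt, Req, Crit, Send, Sync}
Sat((alarm ∨ ¬grant) ∧ lock) = {Err, Send, Sync}
Sat(AX ((alarm ∨ ¬grant) ∧ lock)) = {s : every successor in {Err, Send, Sync}} = {Err, Halt, Sync}
AF (AX ((alarm ∨ ¬grant) ∧ lock)): least fixpoint, start Z0 = {Err, Halt, Sync}, add states with every successor in Z. Z1 = {Err, Halt, Send, Sync}; fixed.
Sat(AF (AX ((alarm ∨ ¬grant) ∧ lock))) = {Err, Halt, Send, Sync}
Recv ∉ Sat(AF (AX ((alarm ∨ ¬grant) ∧ lock))) = {Err, Halt, Send, Sync}, so the formula does not hold at Recv.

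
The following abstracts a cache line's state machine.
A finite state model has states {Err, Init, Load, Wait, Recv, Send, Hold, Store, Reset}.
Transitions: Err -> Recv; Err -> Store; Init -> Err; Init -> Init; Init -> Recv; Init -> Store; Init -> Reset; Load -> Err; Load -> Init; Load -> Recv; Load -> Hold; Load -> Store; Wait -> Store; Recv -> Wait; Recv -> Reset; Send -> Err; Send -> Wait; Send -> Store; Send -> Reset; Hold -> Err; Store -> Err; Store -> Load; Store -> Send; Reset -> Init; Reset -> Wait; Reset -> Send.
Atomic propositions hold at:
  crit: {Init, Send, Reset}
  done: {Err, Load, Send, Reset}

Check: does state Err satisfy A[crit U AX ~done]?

Yes

Sat(~done) = {Init, Wait, Recv, Hold, Store}
Sat(AX ~done) = {s : every successor in {Init, Wait, Recv, Hold, Store}} = {Err, Wait}
A[crit U AX ~done]: least fixpoint, start Z0 = Sat(AX ~done) = {Err, Wait}, add states in Sat(crit) with every successor in Z. Already a fixed point.
Sat(A[crit U AX ~done]) = {Err, Wait}
Err ∈ Sat(A[crit U AX ~done]) = {Err, Wait}, so the formula holds at Err.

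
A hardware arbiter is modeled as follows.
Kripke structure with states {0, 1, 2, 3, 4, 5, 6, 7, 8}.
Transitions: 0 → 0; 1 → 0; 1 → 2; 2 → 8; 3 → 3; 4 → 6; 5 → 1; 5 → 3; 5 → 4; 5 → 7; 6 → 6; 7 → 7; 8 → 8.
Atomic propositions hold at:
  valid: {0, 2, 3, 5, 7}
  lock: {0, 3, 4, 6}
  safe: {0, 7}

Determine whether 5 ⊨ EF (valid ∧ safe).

Yes

Sat(valid ∧ safe) = {0, 7}
EF (valid ∧ safe): least fixpoint, start Z0 = {0, 7}, add states with some successor in Z. Z1 = {0, 1, 5, 7}; fixed.
Sat(EF (valid ∧ safe)) = {0, 1, 5, 7}
5 ∈ Sat(EF (valid ∧ safe)) = {0, 1, 5, 7}, so the formula holds at 5.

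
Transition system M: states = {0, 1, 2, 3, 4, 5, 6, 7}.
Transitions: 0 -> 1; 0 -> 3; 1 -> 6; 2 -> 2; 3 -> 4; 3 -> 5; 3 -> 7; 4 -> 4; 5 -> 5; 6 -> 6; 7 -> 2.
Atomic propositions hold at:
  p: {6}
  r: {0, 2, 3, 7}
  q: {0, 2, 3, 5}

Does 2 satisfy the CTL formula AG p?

AG p: greatest fixpoint, start Z0 = {6}, keep only states in Sat with every successor in Z. Already a fixed point.
Sat(AG p) = {6}
2 ∉ Sat(AG p) = {6}, so the formula does not hold at 2.

No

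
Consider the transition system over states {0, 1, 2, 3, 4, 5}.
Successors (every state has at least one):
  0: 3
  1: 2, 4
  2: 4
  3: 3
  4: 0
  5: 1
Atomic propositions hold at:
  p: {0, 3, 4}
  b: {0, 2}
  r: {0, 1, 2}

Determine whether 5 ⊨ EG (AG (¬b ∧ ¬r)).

No

Sat(¬b) = {1, 3, 4, 5}
Sat(¬r) = {3, 4, 5}
Sat(¬b ∧ ¬r) = {3, 4, 5}
AG (¬b ∧ ¬r): greatest fixpoint, start Z0 = {3, 4, 5}, keep only states in Sat with every successor in Z. Z1 = {3}; fixed.
Sat(AG (¬b ∧ ¬r)) = {3}
EG (AG (¬b ∧ ¬r)): greatest fixpoint, start Z0 = {3}, keep only states in Sat with some successor in Z. Already a fixed point.
Sat(EG (AG (¬b ∧ ¬r))) = {3}
5 ∉ Sat(EG (AG (¬b ∧ ¬r))) = {3}, so the formula does not hold at 5.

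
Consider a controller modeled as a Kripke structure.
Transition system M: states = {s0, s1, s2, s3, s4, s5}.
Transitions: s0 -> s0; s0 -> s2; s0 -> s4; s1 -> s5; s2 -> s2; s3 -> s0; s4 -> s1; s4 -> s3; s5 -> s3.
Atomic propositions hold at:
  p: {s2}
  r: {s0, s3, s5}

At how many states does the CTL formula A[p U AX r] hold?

3

Sat(AX r) = {s : every successor in {s0, s3, s5}} = {s1, s3, s5}
A[p U AX r]: least fixpoint, start Z0 = Sat(AX r) = {s1, s3, s5}, add states in Sat(p) with every successor in Z. Already a fixed point.
Sat(A[p U AX r]) = {s1, s3, s5}
|Sat(A[p U AX r])| = |{s1, s3, s5}| = 3.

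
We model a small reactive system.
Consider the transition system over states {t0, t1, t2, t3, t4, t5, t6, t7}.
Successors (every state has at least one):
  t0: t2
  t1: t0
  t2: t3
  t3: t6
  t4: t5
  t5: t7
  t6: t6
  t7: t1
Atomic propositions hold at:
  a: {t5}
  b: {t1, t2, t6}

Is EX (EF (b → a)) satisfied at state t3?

No

Sat(b → a) = {t0, t3, t4, t5, t7}
EF (b → a): least fixpoint, start Z0 = {t0, t3, t4, t5, t7}, add states with some successor in Z. Z1 = {t0, t1, t2, t3, t4, t5, t7}; fixed.
Sat(EF (b → a)) = {t0, t1, t2, t3, t4, t5, t7}
Sat(EX (EF (b → a))) = {s : some successor in {t0, t1, t2, t3, t4, t5, t7}} = {t0, t1, t2, t4, t5, t7}
t3 ∉ Sat(EX (EF (b → a))) = {t0, t1, t2, t4, t5, t7}, so the formula does not hold at t3.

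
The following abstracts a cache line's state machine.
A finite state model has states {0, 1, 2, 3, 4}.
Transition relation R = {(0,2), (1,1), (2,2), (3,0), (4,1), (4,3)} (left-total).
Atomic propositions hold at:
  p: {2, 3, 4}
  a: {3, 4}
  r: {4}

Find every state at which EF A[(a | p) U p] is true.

{0, 2, 3, 4}

Sat(a | p) = {2, 3, 4}
A[(a | p) U p]: least fixpoint, start Z0 = Sat(p) = {2, 3, 4}, add states in Sat(a | p) with every successor in Z. Already a fixed point.
Sat(A[(a | p) U p]) = {2, 3, 4}
EF A[(a | p) U p]: least fixpoint, start Z0 = {2, 3, 4}, add states with some successor in Z. Z1 = {0, 2, 3, 4}; fixed.
Sat(EF A[(a | p) U p]) = {0, 2, 3, 4}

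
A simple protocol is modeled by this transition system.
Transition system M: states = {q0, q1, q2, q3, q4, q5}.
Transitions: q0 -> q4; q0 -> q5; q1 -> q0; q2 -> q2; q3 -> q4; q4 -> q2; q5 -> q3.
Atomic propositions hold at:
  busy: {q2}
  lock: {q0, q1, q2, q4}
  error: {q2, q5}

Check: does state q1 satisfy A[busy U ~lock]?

Sat(~lock) = {q3, q5}
A[busy U ~lock]: least fixpoint, start Z0 = Sat(~lock) = {q3, q5}, add states in Sat(busy) with every successor in Z. Already a fixed point.
Sat(A[busy U ~lock]) = {q3, q5}
q1 ∉ Sat(A[busy U ~lock]) = {q3, q5}, so the formula does not hold at q1.

No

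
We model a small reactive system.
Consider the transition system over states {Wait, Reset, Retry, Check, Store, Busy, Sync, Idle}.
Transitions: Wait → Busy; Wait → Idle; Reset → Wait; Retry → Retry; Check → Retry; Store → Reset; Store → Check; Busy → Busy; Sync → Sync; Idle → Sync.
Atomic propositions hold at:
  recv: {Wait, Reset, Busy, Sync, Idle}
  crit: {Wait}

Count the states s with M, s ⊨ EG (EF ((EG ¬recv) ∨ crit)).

3

Sat(¬recv) = {Retry, Check, Store}
EG ¬recv: greatest fixpoint, start Z0 = {Retry, Check, Store}, keep only states in Sat with some successor in Z. Already a fixed point.
Sat(EG ¬recv) = {Retry, Check, Store}
Sat((EG ¬recv) ∨ crit) = {Wait, Retry, Check, Store}
EF ((EG ¬recv) ∨ crit): least fixpoint, start Z0 = {Wait, Retry, Check, Store}, add states with some successor in Z. Z1 = {Wait, Reset, Retry, Check, Store}; fixed.
Sat(EF ((EG ¬recv) ∨ crit)) = {Wait, Reset, Retry, Check, Store}
EG (EF ((EG ¬recv) ∨ crit)): greatest fixpoint, start Z0 = {Wait, Reset, Retry, Check, Store}, keep only states in Sat with some successor in Z. Z1 = {Reset, Retry, Check, Store}; Z2 = {Retry, Check, Store}; fixed.
Sat(EG (EF ((EG ¬recv) ∨ crit))) = {Retry, Check, Store}
|Sat(EG (EF ((EG ¬recv) ∨ crit)))| = |{Retry, Check, Store}| = 3.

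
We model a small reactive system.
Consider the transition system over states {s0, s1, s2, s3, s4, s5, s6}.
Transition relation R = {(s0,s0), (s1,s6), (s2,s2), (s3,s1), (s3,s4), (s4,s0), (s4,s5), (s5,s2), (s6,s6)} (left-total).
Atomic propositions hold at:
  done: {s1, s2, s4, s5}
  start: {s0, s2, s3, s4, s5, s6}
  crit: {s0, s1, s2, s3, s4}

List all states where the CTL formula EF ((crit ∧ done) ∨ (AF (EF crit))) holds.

Sat(crit ∧ done) = {s1, s2, s4}
EF crit: least fixpoint, start Z0 = {s0, s1, s2, s3, s4}, add states with some successor in Z. Z1 = {s0, s1, s2, s3, s4, s5}; fixed.
Sat(EF crit) = {s0, s1, s2, s3, s4, s5}
AF (EF crit): least fixpoint, start Z0 = {s0, s1, s2, s3, s4, s5}, add states with every successor in Z. Already a fixed point.
Sat(AF (EF crit)) = {s0, s1, s2, s3, s4, s5}
Sat((crit ∧ done) ∨ (AF (EF crit))) = {s0, s1, s2, s3, s4, s5}
EF ((crit ∧ done) ∨ (AF (EF crit))): least fixpoint, start Z0 = {s0, s1, s2, s3, s4, s5}, add states with some successor in Z. Already a fixed point.
Sat(EF ((crit ∧ done) ∨ (AF (EF crit)))) = {s0, s1, s2, s3, s4, s5}

{s0, s1, s2, s3, s4, s5}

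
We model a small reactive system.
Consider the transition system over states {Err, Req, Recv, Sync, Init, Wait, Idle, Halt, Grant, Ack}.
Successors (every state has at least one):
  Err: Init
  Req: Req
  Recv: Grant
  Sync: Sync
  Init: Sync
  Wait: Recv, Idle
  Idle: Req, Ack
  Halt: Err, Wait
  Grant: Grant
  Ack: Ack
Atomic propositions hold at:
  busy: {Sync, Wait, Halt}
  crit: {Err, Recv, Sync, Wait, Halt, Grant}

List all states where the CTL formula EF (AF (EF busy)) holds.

{Err, Sync, Init, Wait, Halt}

EF busy: least fixpoint, start Z0 = {Sync, Wait, Halt}, add states with some successor in Z. Z1 = {Sync, Init, Wait, Halt}; Z2 = {Err, Sync, Init, Wait, Halt}; fixed.
Sat(EF busy) = {Err, Sync, Init, Wait, Halt}
AF (EF busy): least fixpoint, start Z0 = {Err, Sync, Init, Wait, Halt}, add states with every successor in Z. Already a fixed point.
Sat(AF (EF busy)) = {Err, Sync, Init, Wait, Halt}
EF (AF (EF busy)): least fixpoint, start Z0 = {Err, Sync, Init, Wait, Halt}, add states with some successor in Z. Already a fixed point.
Sat(EF (AF (EF busy))) = {Err, Sync, Init, Wait, Halt}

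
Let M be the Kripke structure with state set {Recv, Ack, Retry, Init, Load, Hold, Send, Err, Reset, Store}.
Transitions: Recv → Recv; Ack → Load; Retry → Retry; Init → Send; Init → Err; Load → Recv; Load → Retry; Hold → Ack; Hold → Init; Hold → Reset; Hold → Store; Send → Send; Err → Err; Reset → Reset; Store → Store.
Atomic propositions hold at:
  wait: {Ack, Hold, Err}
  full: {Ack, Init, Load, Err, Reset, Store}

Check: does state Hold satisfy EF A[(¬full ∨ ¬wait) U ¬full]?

Sat(¬full) = {Recv, Retry, Hold, Send}
Sat(¬wait) = {Recv, Retry, Init, Load, Send, Reset, Store}
Sat(¬full ∨ ¬wait) = {Recv, Retry, Init, Load, Hold, Send, Reset, Store}
A[(¬full ∨ ¬wait) U ¬full]: least fixpoint, start Z0 = Sat(¬full) = {Recv, Retry, Hold, Send}, add states in Sat(¬full ∨ ¬wait) with every successor in Z. Z1 = {Recv, Retry, Load, Hold, Send}; fixed.
Sat(A[(¬full ∨ ¬wait) U ¬full]) = {Recv, Retry, Load, Hold, Send}
EF A[(¬full ∨ ¬wait) U ¬full]: least fixpoint, start Z0 = {Recv, Retry, Load, Hold, Send}, add states with some successor in Z. Z1 = {Recv, Ack, Retry, Init, Load, Hold, Send}; fixed.
Sat(EF A[(¬full ∨ ¬wait) U ¬full]) = {Recv, Ack, Retry, Init, Load, Hold, Send}
Hold ∈ Sat(EF A[(¬full ∨ ¬wait) U ¬full]) = {Recv, Ack, Retry, Init, Load, Hold, Send}, so the formula holds at Hold.

Yes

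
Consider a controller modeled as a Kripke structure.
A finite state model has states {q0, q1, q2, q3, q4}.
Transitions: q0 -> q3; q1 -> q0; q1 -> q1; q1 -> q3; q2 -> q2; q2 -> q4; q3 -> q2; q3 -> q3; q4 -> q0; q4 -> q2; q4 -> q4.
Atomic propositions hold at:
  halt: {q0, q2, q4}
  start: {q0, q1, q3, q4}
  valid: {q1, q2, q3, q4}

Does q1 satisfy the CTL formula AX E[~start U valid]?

No

Sat(~start) = {q2}
E[~start U valid]: least fixpoint, start Z0 = Sat(valid) = {q1, q2, q3, q4}, add states in Sat(~start) with some successor in Z. Already a fixed point.
Sat(E[~start U valid]) = {q1, q2, q3, q4}
Sat(AX E[~start U valid]) = {s : every successor in {q1, q2, q3, q4}} = {q0, q2, q3}
q1 ∉ Sat(AX E[~start U valid]) = {q0, q2, q3}, so the formula does not hold at q1.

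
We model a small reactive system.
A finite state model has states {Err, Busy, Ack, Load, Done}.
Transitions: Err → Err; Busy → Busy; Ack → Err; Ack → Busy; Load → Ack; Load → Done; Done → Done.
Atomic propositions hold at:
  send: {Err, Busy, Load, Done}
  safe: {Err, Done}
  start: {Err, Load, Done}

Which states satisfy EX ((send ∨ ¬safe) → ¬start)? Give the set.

{Busy, Ack, Load}

Sat(¬safe) = {Busy, Ack, Load}
Sat(send ∨ ¬safe) = {Err, Busy, Ack, Load, Done}
Sat(¬start) = {Busy, Ack}
Sat((send ∨ ¬safe) → ¬start) = {Busy, Ack}
Sat(EX ((send ∨ ¬safe) → ¬start)) = {s : some successor in {Busy, Ack}} = {Busy, Ack, Load}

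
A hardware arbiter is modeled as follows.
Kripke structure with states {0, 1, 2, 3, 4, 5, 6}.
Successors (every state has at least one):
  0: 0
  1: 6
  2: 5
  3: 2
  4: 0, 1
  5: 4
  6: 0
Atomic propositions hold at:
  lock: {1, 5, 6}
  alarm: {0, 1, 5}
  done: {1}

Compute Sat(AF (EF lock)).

{1, 2, 3, 4, 5, 6}

EF lock: least fixpoint, start Z0 = {1, 5, 6}, add states with some successor in Z. Z1 = {1, 2, 4, 5, 6}; Z2 = {1, 2, 3, 4, 5, 6}; fixed.
Sat(EF lock) = {1, 2, 3, 4, 5, 6}
AF (EF lock): least fixpoint, start Z0 = {1, 2, 3, 4, 5, 6}, add states with every successor in Z. Already a fixed point.
Sat(AF (EF lock)) = {1, 2, 3, 4, 5, 6}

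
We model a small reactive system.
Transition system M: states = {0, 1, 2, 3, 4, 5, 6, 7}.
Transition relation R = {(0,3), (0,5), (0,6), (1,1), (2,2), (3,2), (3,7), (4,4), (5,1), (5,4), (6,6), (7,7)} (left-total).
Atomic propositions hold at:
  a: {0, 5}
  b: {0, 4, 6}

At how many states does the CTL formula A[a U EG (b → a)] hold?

Sat(b → a) = {0, 1, 2, 3, 5, 7}
EG (b → a): greatest fixpoint, start Z0 = {0, 1, 2, 3, 5, 7}, keep only states in Sat with some successor in Z. Already a fixed point.
Sat(EG (b → a)) = {0, 1, 2, 3, 5, 7}
A[a U EG (b → a)]: least fixpoint, start Z0 = Sat(EG (b → a)) = {0, 1, 2, 3, 5, 7}, add states in Sat(a) with every successor in Z. Already a fixed point.
Sat(A[a U EG (b → a)]) = {0, 1, 2, 3, 5, 7}
|Sat(A[a U EG (b → a)])| = |{0, 1, 2, 3, 5, 7}| = 6.

6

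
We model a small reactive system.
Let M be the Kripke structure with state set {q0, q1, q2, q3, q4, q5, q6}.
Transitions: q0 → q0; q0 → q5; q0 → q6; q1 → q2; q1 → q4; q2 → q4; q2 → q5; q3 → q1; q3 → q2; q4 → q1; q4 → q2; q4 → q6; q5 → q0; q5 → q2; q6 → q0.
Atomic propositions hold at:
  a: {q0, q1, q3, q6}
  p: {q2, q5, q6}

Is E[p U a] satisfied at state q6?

E[p U a]: least fixpoint, start Z0 = Sat(a) = {q0, q1, q3, q6}, add states in Sat(p) with some successor in Z. Z1 = {q0, q1, q3, q5, q6}; Z2 = {q0, q1, q2, q3, q5, q6}; fixed.
Sat(E[p U a]) = {q0, q1, q2, q3, q5, q6}
q6 ∈ Sat(E[p U a]) = {q0, q1, q2, q3, q5, q6}, so the formula holds at q6.

Yes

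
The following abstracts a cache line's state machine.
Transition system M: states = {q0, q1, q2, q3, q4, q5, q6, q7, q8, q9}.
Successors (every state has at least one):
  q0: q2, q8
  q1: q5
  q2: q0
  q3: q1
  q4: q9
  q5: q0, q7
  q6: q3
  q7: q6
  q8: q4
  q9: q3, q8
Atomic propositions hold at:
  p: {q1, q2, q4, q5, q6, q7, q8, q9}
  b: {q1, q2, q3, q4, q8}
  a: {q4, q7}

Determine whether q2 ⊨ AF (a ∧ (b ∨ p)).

Sat(b ∨ p) = {q1, q2, q3, q4, q5, q6, q7, q8, q9}
Sat(a ∧ (b ∨ p)) = {q4, q7}
AF (a ∧ (b ∨ p)): least fixpoint, start Z0 = {q4, q7}, add states with every successor in Z. Z1 = {q4, q7, q8}; fixed.
Sat(AF (a ∧ (b ∨ p))) = {q4, q7, q8}
q2 ∉ Sat(AF (a ∧ (b ∨ p))) = {q4, q7, q8}, so the formula does not hold at q2.

No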